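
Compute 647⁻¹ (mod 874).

77

Apply the Euclidean algorithm and back-substitute:
874 = 1*647 + 227
647 = 2*227 + 193
227 = 1*193 + 34
193 = 5*34 + 23
34 = 1*23 + 11
23 = 2*11 + 1
11 = 11*1 + 0
gcd(647, 874) = 1, so the inverse exists.
Bézout: 1 = −57*874 + 77*647.
So 647⁻¹ ≡ 77 (mod 874).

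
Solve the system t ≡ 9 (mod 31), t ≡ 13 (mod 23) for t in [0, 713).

381

31⁻¹ mod 23: 31*3 ≡ 1 (mod 23), so 31⁻¹ ≡ 3.
t = 9 + 31*((13 − 9)*3 mod 23) = 9 + 31*12 = 381.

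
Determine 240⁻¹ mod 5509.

3007

Apply the Euclidean algorithm and back-substitute:
5509 = 22*240 + 229
240 = 1*229 + 11
229 = 20*11 + 9
11 = 1*9 + 2
9 = 4*2 + 1
2 = 2*1 + 0
gcd(240, 5509) = 1, so the inverse exists.
Back-substitute for 1:
1 = 1*9 − 4*2
  = −4*11 + 5*9
  = 5*229 − 104*11
  = −104*240 + 109*229
  = 109*5509 − 2502*240
So 240⁻¹ ≡ −2502 ≡ 3007 (mod 5509).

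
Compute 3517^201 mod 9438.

Using repeated squaring:
3517^1 ≡ 3517 (mod 9438)
3517^2 ≡ 3517^2 = 12369289 ≡ 5509 (mod 9438)
3517^4 ≡ 5509^2 = 30349081 ≡ 5911 (mod 9438)
3517^8 ≡ 5911^2 = 34939921 ≡ 445 (mod 9438)
3517^16 ≡ 445^2 = 198025 ≡ 9265 (mod 9438)
3517^32 ≡ 9265^2 = 85840225 ≡ 1615 (mod 9438)
3517^64 ≡ 1615^2 = 2608225 ≡ 3337 (mod 9438)
3517^128 ≡ 3337^2 = 11135569 ≡ 8167 (mod 9438)
3517^201 = 3517^128 × 3517^64 × 3517^8 × 3517^1 ≡ 8167 × 3337 × 445 × 3517 (mod 9438).
Accumulate the product:
8167 × 3337 = 27253279 ≡ 5773
5773 × 445 = 2568985 ≡ 1849
1849 × 3517 = 6502933 ≡ 151

151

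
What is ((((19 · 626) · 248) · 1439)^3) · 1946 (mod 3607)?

371

19 · 626 = 11894 ≡ 1073 (mod 3607)
1073 · 248 = 266104 ≡ 2793 (mod 3607)
2793 · 1439 = 4019127 ≡ 929 (mod 3607)
(929)^3 ≡ 1129 (mod 3607)
1129 · 1946 = 2197034 ≡ 371 (mod 3607)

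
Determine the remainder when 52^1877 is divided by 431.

231

By square-and-multiply:
1877 in binary is 11101010101, i.e. 1877 = 1024 + 512 + 256 + 64 + 16 + 4 + 1.
52^1 ≡ 52 (mod 431)
52^2 ≡ 52^2 = 2704 ≡ 118 (mod 431)
52^4 ≡ 118^2 = 13924 ≡ 132 (mod 431)
52^8 ≡ 132^2 = 17424 ≡ 184 (mod 431)
52^16 ≡ 184^2 = 33856 ≡ 238 (mod 431)
52^32 ≡ 238^2 = 56644 ≡ 183 (mod 431)
52^64 ≡ 183^2 = 33489 ≡ 302 (mod 431)
52^128 ≡ 302^2 = 91204 ≡ 263 (mod 431)
52^256 ≡ 263^2 = 69169 ≡ 209 (mod 431)
52^512 ≡ 209^2 = 43681 ≡ 150 (mod 431)
52^1024 ≡ 150^2 = 22500 ≡ 88 (mod 431)
52^1877 = 52^1024 × 52^512 × 52^256 × 52^64 × 52^16 × 52^4 × 52^1 ≡ 88 × 150 × 209 × 302 × 238 × 132 × 52 (mod 431).
Accumulate the product:
88 × 150 = 13200 ≡ 270
270 × 209 = 56430 ≡ 400
400 × 302 = 120800 ≡ 120
120 × 238 = 28560 ≡ 114
114 × 132 = 15048 ≡ 394
394 × 52 = 20488 ≡ 231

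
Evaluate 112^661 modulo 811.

Compute successive squares:
661 in binary is 1010010101, i.e. 661 = 512 + 128 + 16 + 4 + 1.
112^1 ≡ 112 (mod 811)
112^2 ≡ 112^2 = 12544 ≡ 379 (mod 811)
112^4 ≡ 379^2 = 143641 ≡ 94 (mod 811)
112^8 ≡ 94^2 = 8836 ≡ 726 (mod 811)
112^16 ≡ 726^2 = 527076 ≡ 737 (mod 811)
112^32 ≡ 737^2 = 543169 ≡ 610 (mod 811)
112^64 ≡ 610^2 = 372100 ≡ 662 (mod 811)
112^128 ≡ 662^2 = 438244 ≡ 304 (mod 811)
112^256 ≡ 304^2 = 92416 ≡ 773 (mod 811)
112^512 ≡ 773^2 = 597529 ≡ 633 (mod 811)
112^661 = 112^512 · 112^128 · 112^16 · 112^4 · 112^1 ≡ 633 · 304 · 737 · 94 · 112 (mod 811).
Accumulate the product:
633 · 304 = 192432 ≡ 225
225 · 737 = 165825 ≡ 381
381 · 94 = 35814 ≡ 130
130 · 112 = 14560 ≡ 773

773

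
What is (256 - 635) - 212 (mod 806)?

256 - 635 = -379 ≡ 427 (mod 806)
427 - 212 = 215

215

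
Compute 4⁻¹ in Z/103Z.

26

Run the extended Euclidean algorithm:
103 = 25*4 + 3
4 = 1*3 + 1
3 = 3*1 + 0
gcd(4, 103) = 1, so the inverse exists.
Bézout: 1 = −1*103 + 26*4.
So 4⁻¹ ≡ 26 (mod 103).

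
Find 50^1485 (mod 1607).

50^1 ≡ 50 (mod 1607)
50^2 ≡ 50^2 = 2500 ≡ 893 (mod 1607)
50^4 ≡ 893^2 = 797449 ≡ 377 (mod 1607)
50^8 ≡ 377^2 = 142129 ≡ 713 (mod 1607)
50^16 ≡ 713^2 = 508369 ≡ 557 (mod 1607)
50^32 ≡ 557^2 = 310249 ≡ 98 (mod 1607)
50^64 ≡ 98^2 = 9604 ≡ 1569 (mod 1607)
50^128 ≡ 1569^2 = 2461761 ≡ 1444 (mod 1607)
50^256 ≡ 1444^2 = 2085136 ≡ 857 (mod 1607)
50^512 ≡ 857^2 = 734449 ≡ 50 (mod 1607)
50^1024 ≡ 50^2 = 2500 ≡ 893 (mod 1607)
50^1485 = 50^1024 · 50^256 · 50^128 · 50^64 · 50^8 · 50^4 · 50^1 ≡ 893 · 857 · 1444 · 1569 · 713 · 377 · 50 (mod 1607).
Accumulate the product:
893 · 857 = 765301 ≡ 369
369 · 1444 = 532836 ≡ 919
919 · 1569 = 1441911 ≡ 432
432 · 713 = 308016 ≡ 1079
1079 · 377 = 406783 ≡ 212
212 · 50 = 10600 ≡ 958

958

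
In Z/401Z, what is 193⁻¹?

187

401 = 2·193 + 15
193 = 12·15 + 13
15 = 1·13 + 2
13 = 6·2 + 1
2 = 2·1 + 0
gcd(193, 401) = 1, so the inverse exists.
Bézout: 1 = −90·401 + 187·193.
So 193⁻¹ ≡ 187 (mod 401).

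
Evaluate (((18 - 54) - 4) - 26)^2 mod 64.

4

18 - 54 = -36 ≡ 28 (mod 64)
28 - 4 = 24
24 - 26 = -2 ≡ 62 (mod 64)
(62)^2 ≡ 4 (mod 64)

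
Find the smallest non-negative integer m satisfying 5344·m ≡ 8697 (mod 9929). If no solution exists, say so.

5321

gcd(5344, 9929) = 1, so a unique solution mod 9929 exists.
5344⁻¹ ≡ 9288 (mod 9929).
m ≡ 9288·8697 ≡ 5321 (mod 9929).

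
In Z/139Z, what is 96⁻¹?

42

By the extended Euclidean algorithm:
139 = 1×96 + 43
96 = 2×43 + 10
43 = 4×10 + 3
10 = 3×3 + 1
3 = 3×1 + 0
gcd(96, 139) = 1, so the inverse exists.
Bézout: 1 = −29×139 + 42×96.
So 96⁻¹ ≡ 42 (mod 139).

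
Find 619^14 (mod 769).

14 in binary is 1110, i.e. 14 = 8 + 4 + 2.
619^1 ≡ 619 (mod 769)
619^2 ≡ 619^2 = 383161 ≡ 199 (mod 769)
619^4 ≡ 199^2 = 39601 ≡ 382 (mod 769)
619^8 ≡ 382^2 = 145924 ≡ 583 (mod 769)
619^14 = 619^8 · 619^4 · 619^2 ≡ 583 · 382 · 199 (mod 769).
Accumulate the product:
583 · 382 = 222706 ≡ 465
465 · 199 = 92535 ≡ 255

255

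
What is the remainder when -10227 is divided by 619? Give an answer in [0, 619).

-10227 = -17×619 + 296, so -10227 ≡ 296 (mod 619).

296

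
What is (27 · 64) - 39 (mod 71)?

27 · 64 = 1728 ≡ 24 (mod 71)
24 - 39 = -15 ≡ 56 (mod 71)

56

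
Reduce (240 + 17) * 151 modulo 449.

193

240 + 17 = 257
257 * 151 = 38807 ≡ 193 (mod 449)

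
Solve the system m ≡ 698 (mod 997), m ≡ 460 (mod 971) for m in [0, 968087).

438381

997⁻¹ mod 971: 997*859 ≡ 1 (mod 971), so 997⁻¹ ≡ 859.
m = 698 + 997*((460 − 698)*859 mod 971) = 698 + 997*439 = 438381.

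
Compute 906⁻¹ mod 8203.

8203 = 9×906 + 49
906 = 18×49 + 24
49 = 2×24 + 1
24 = 24×1 + 0
gcd(906, 8203) = 1, so the inverse exists.
Back-substitute for 1:
1 = 1×49 − 2×24
  = −2×906 + 37×49
  = 37×8203 − 335×906
So 906⁻¹ ≡ −335 ≡ 7868 (mod 8203).

7868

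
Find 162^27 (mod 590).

By square-and-multiply:
27 in binary is 11011, i.e. 27 = 16 + 8 + 2 + 1.
162^1 ≡ 162 (mod 590)
162^2 ≡ 162^2 = 26244 ≡ 284 (mod 590)
162^4 ≡ 284^2 = 80656 ≡ 416 (mod 590)
162^8 ≡ 416^2 = 173056 ≡ 186 (mod 590)
162^16 ≡ 186^2 = 34596 ≡ 376 (mod 590)
162^27 = 162^16 · 162^8 · 162^2 · 162^1 ≡ 376 · 186 · 284 · 162 (mod 590).
Accumulate the product:
376 · 186 = 69936 ≡ 316
316 · 284 = 89744 ≡ 64
64 · 162 = 10368 ≡ 338

338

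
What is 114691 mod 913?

114691 = 125×913 + 566, so 114691 ≡ 566 (mod 913).

566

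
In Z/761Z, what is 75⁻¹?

By the extended Euclidean algorithm:
761 = 10·75 + 11
75 = 6·11 + 9
11 = 1·9 + 2
9 = 4·2 + 1
2 = 2·1 + 0
gcd(75, 761) = 1, so the inverse exists.
Back-substitute for 1:
1 = 1·9 − 4·2
  = −4·11 + 5·9
  = 5·75 − 34·11
  = −34·761 + 345·75
So 75⁻¹ ≡ 345 (mod 761).

345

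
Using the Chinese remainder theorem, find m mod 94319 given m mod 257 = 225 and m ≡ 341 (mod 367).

15388

257⁻¹ mod 367: 257×10 ≡ 1 (mod 367), so 257⁻¹ ≡ 10.
m = 225 + 257×((341 − 225)×10 mod 367) = 225 + 257×59 = 15388.
Check: 15388 mod 257 = 225, 15388 mod 367 = 341. ✓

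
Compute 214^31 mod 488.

Using repeated squaring:
214^1 ≡ 214 (mod 488)
214^2 ≡ 214^2 = 45796 ≡ 412 (mod 488)
214^4 ≡ 412^2 = 169744 ≡ 408 (mod 488)
214^8 ≡ 408^2 = 166464 ≡ 56 (mod 488)
214^16 ≡ 56^2 = 3136 ≡ 208 (mod 488)
214^31 = 214^16 · 214^8 · 214^4 · 214^2 · 214^1 ≡ 208 · 56 · 408 · 412 · 214 (mod 488).
Accumulate the product:
208 · 56 = 11648 ≡ 424
424 · 408 = 172992 ≡ 240
240 · 412 = 98880 ≡ 304
304 · 214 = 65056 ≡ 152

152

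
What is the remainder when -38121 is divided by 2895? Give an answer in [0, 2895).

-38121 = -14·2895 + 2409, so -38121 ≡ 2409 (mod 2895).

2409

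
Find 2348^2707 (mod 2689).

2348^1 ≡ 2348 (mod 2689)
2348^2 ≡ 2348^2 = 5513104 ≡ 654 (mod 2689)
2348^4 ≡ 654^2 = 427716 ≡ 165 (mod 2689)
2348^8 ≡ 165^2 = 27225 ≡ 335 (mod 2689)
2348^16 ≡ 335^2 = 112225 ≡ 1976 (mod 2689)
2348^32 ≡ 1976^2 = 3904576 ≡ 148 (mod 2689)
2348^64 ≡ 148^2 = 21904 ≡ 392 (mod 2689)
2348^128 ≡ 392^2 = 153664 ≡ 391 (mod 2689)
2348^256 ≡ 391^2 = 152881 ≡ 2297 (mod 2689)
2348^512 ≡ 2297^2 = 5276209 ≡ 391 (mod 2689)
2348^1024 ≡ 391^2 = 152881 ≡ 2297 (mod 2689)
2348^2048 ≡ 2297^2 = 5276209 ≡ 391 (mod 2689)
2348^2707 = 2348^2048 · 2348^512 · 2348^128 · 2348^16 · 2348^2 · 2348^1 ≡ 391 · 391 · 391 · 1976 · 654 · 2348 (mod 2689).
Accumulate the product:
391 · 391 = 152881 ≡ 2297
2297 · 391 = 898127 ≡ 1
1 · 1976 = 1976
1976 · 654 = 1292304 ≡ 1584
1584 · 2348 = 3719232 ≡ 345

345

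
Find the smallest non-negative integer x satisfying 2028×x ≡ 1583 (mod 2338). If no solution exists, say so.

no solution

gcd(2028, 2338) = 2, and 2 does not divide 1583.
So the congruence has no solution.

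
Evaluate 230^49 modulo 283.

262

Using repeated squaring:
230^1 ≡ 230 (mod 283)
230^2 ≡ 230^2 = 52900 ≡ 262 (mod 283)
230^4 ≡ 262^2 = 68644 ≡ 158 (mod 283)
230^8 ≡ 158^2 = 24964 ≡ 60 (mod 283)
230^16 ≡ 60^2 = 3600 ≡ 204 (mod 283)
230^32 ≡ 204^2 = 41616 ≡ 15 (mod 283)
230^49 = 230^32 · 230^16 · 230^1 ≡ 15 · 204 · 230 (mod 283).
Accumulate the product:
15 · 204 = 3060 ≡ 230
230 · 230 = 52900 ≡ 262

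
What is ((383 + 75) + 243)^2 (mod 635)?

546

383 + 75 = 458
458 + 243 = 701 ≡ 66 (mod 635)
(66)^2 ≡ 546 (mod 635)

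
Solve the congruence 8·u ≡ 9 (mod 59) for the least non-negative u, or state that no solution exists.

gcd(8, 59) = 1, so a unique solution mod 59 exists.
8⁻¹ ≡ 37 (mod 59).
u ≡ 37·9 ≡ 38 (mod 59).

38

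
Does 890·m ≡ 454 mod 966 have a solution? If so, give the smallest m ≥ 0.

83

gcd(890, 966) = 2, and 2 | 454, so solutions exist.
Divide through by 2: 445·m ≡ 227 (mod 483).
445⁻¹ ≡ 394 (mod 483).
m ≡ 394·227 ≡ 83 (mod 483).
The smallest non-negative solution is m = 83.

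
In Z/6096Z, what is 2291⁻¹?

Apply the Euclidean algorithm and back-substitute:
6096 = 2×2291 + 1514
2291 = 1×1514 + 777
1514 = 1×777 + 737
777 = 1×737 + 40
737 = 18×40 + 17
40 = 2×17 + 6
17 = 2×6 + 5
6 = 1×5 + 1
5 = 5×1 + 0
gcd(2291, 6096) = 1, so the inverse exists.
Back-substitute for 1:
1 = 1×6 − 1×5
  = −1×17 + 3×6
  = 3×40 − 7×17
  = −7×737 + 129×40
  = 129×777 − 136×737
  = −136×1514 + 265×777
  = 265×2291 − 401×1514
  = −401×6096 + 1067×2291
So 2291⁻¹ ≡ 1067 (mod 6096).

1067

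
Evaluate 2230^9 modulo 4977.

3655

Compute successive squares:
2230^1 ≡ 2230 (mod 4977)
2230^2 ≡ 2230^2 = 4972900 ≡ 877 (mod 4977)
2230^4 ≡ 877^2 = 769129 ≡ 2671 (mod 4977)
2230^8 ≡ 2671^2 = 7134241 ≡ 2200 (mod 4977)
2230^9 = 2230^8 × 2230^1 ≡ 2200 × 2230 (mod 4977).
2200 × 2230 = 4906000 ≡ 3655 (mod 4977).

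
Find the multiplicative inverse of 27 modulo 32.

19

Run the extended Euclidean algorithm:
32 = 1·27 + 5
27 = 5·5 + 2
5 = 2·2 + 1
2 = 2·1 + 0
gcd(27, 32) = 1, so the inverse exists.
Back-substitute for 1:
1 = 1·5 − 2·2
  = −2·27 + 11·5
  = 11·32 − 13·27
So 27⁻¹ ≡ −13 ≡ 19 (mod 32).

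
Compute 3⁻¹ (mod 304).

203

304 = 101·3 + 1
3 = 3·1 + 0
gcd(3, 304) = 1, so the inverse exists.
Back-substitute for 1:
1 = 1·304 − 101·3
So 3⁻¹ ≡ −101 ≡ 203 (mod 304).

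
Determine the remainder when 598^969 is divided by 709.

Using repeated squaring:
969 in binary is 1111001001, i.e. 969 = 512 + 256 + 128 + 64 + 8 + 1.
598^1 ≡ 598 (mod 709)
598^2 ≡ 598^2 = 357604 ≡ 268 (mod 709)
598^4 ≡ 268^2 = 71824 ≡ 215 (mod 709)
598^8 ≡ 215^2 = 46225 ≡ 140 (mod 709)
598^16 ≡ 140^2 = 19600 ≡ 457 (mod 709)
598^32 ≡ 457^2 = 208849 ≡ 403 (mod 709)
598^64 ≡ 403^2 = 162409 ≡ 48 (mod 709)
598^128 ≡ 48^2 = 2304 ≡ 177 (mod 709)
598^256 ≡ 177^2 = 31329 ≡ 133 (mod 709)
598^512 ≡ 133^2 = 17689 ≡ 673 (mod 709)
598^969 = 598^512 · 598^256 · 598^128 · 598^64 · 598^8 · 598^1 ≡ 673 · 133 · 177 · 48 · 140 · 598 (mod 709).
Accumulate the product:
673 · 133 = 89509 ≡ 175
175 · 177 = 30975 ≡ 488
488 · 48 = 23424 ≡ 27
27 · 140 = 3780 ≡ 235
235 · 598 = 140530 ≡ 148

148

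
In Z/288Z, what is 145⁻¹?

Apply the Euclidean algorithm and back-substitute:
288 = 1×145 + 143
145 = 1×143 + 2
143 = 71×2 + 1
2 = 2×1 + 0
gcd(145, 288) = 1, so the inverse exists.
Bézout: 1 = 72×288 − 143×145.
So 145⁻¹ ≡ −143 ≡ 145 (mod 288).

145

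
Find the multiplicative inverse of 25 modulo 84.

37

Run the extended Euclidean algorithm:
84 = 3×25 + 9
25 = 2×9 + 7
9 = 1×7 + 2
7 = 3×2 + 1
2 = 2×1 + 0
gcd(25, 84) = 1, so the inverse exists.
Back-substitute for 1:
1 = 1×7 − 3×2
  = −3×9 + 4×7
  = 4×25 − 11×9
  = −11×84 + 37×25
So 25⁻¹ ≡ 37 (mod 84).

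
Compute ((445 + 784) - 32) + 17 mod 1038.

176

445 + 784 = 1229 ≡ 191 (mod 1038)
191 - 32 = 159
159 + 17 = 176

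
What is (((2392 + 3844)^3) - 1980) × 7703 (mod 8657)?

2392 + 3844 = 6236
(6236)^3 ≡ 5147 (mod 8657)
5147 - 1980 = 3167
3167 × 7703 = 24395401 ≡ 8632 (mod 8657)

8632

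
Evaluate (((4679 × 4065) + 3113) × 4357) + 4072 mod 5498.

4679 × 4065 = 19020135 ≡ 2553 (mod 5498)
2553 + 3113 = 5666 ≡ 168 (mod 5498)
168 × 4357 = 731976 ≡ 742 (mod 5498)
742 + 4072 = 4814

4814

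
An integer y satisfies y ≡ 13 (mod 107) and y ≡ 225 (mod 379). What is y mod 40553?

18417

107⁻¹ mod 379: 107×294 ≡ 1 (mod 379), so 107⁻¹ ≡ 294.
y = 13 + 107×((225 − 13)×294 mod 379) = 13 + 107×172 = 18417.
Check: 18417 mod 107 = 13, 18417 mod 379 = 225. ✓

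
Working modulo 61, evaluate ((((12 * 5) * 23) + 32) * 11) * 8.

60

12 * 5 = 60
60 * 23 = 1380 ≡ 38 (mod 61)
38 + 32 = 70 ≡ 9 (mod 61)
9 * 11 = 99 ≡ 38 (mod 61)
38 * 8 = 304 ≡ 60 (mod 61)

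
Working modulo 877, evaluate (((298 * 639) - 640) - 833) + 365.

759

298 * 639 = 190422 ≡ 113 (mod 877)
113 - 640 = -527 ≡ 350 (mod 877)
350 - 833 = -483 ≡ 394 (mod 877)
394 + 365 = 759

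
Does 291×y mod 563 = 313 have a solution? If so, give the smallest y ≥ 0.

270

gcd(291, 563) = 1, so a unique solution mod 563 exists.
291⁻¹ ≡ 89 (mod 563).
y ≡ 89×313 ≡ 270 (mod 563).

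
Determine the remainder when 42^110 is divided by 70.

110 in binary is 1101110, i.e. 110 = 64 + 32 + 8 + 4 + 2.
42^1 ≡ 42 (mod 70)
42^2 ≡ 42^2 = 1764 ≡ 14 (mod 70)
42^4 ≡ 14^2 = 196 ≡ 56 (mod 70)
42^8 ≡ 56^2 = 3136 ≡ 56 (mod 70)
42^16 ≡ 56^2 = 3136 ≡ 56 (mod 70)
42^32 ≡ 56^2 = 3136 ≡ 56 (mod 70)
42^64 ≡ 56^2 = 3136 ≡ 56 (mod 70)
42^110 = 42^64 * 42^32 * 42^8 * 42^4 * 42^2 ≡ 56 * 56 * 56 * 56 * 14 (mod 70).
Accumulate the product:
56 * 56 = 3136 ≡ 56
56 * 56 = 3136 ≡ 56
56 * 56 = 3136 ≡ 56
56 * 14 = 784 ≡ 14

14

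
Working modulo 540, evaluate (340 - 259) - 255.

366

340 - 259 = 81
81 - 255 = -174 ≡ 366 (mod 540)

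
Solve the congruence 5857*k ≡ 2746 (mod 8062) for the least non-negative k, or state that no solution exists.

gcd(5857, 8062) = 1, so a unique solution mod 8062 exists.
5857⁻¹ ≡ 7945 (mod 8062).
k ≡ 7945*2746 ≡ 1198 (mod 8062).

1198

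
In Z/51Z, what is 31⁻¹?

51 = 1*31 + 20
31 = 1*20 + 11
20 = 1*11 + 9
11 = 1*9 + 2
9 = 4*2 + 1
2 = 2*1 + 0
gcd(31, 51) = 1, so the inverse exists.
Back-substitute for 1:
1 = 1*9 − 4*2
  = −4*11 + 5*9
  = 5*20 − 9*11
  = −9*31 + 14*20
  = 14*51 − 23*31
So 31⁻¹ ≡ −23 ≡ 28 (mod 51).

28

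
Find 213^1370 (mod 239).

50

Using repeated squaring:
1370 in binary is 10101011010, i.e. 1370 = 1024 + 256 + 64 + 16 + 8 + 2.
213^1 ≡ 213 (mod 239)
213^2 ≡ 213^2 = 45369 ≡ 198 (mod 239)
213^4 ≡ 198^2 = 39204 ≡ 8 (mod 239)
213^8 ≡ 8^2 = 64 (mod 239)
213^16 ≡ 64^2 = 4096 ≡ 33 (mod 239)
213^32 ≡ 33^2 = 1089 ≡ 133 (mod 239)
213^64 ≡ 133^2 = 17689 ≡ 3 (mod 239)
213^128 ≡ 3^2 = 9 (mod 239)
213^256 ≡ 9^2 = 81 (mod 239)
213^512 ≡ 81^2 = 6561 ≡ 108 (mod 239)
213^1024 ≡ 108^2 = 11664 ≡ 192 (mod 239)
213^1370 = 213^1024 * 213^256 * 213^64 * 213^16 * 213^8 * 213^2 ≡ 192 * 81 * 3 * 33 * 64 * 198 (mod 239).
Accumulate the product:
192 * 81 = 15552 ≡ 17
17 * 3 = 51
51 * 33 = 1683 ≡ 10
10 * 64 = 640 ≡ 162
162 * 198 = 32076 ≡ 50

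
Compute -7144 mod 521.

-7144 = -14·521 + 150, so -7144 ≡ 150 (mod 521).

150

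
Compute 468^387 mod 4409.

387 in binary is 110000011, i.e. 387 = 256 + 128 + 2 + 1.
468^1 ≡ 468 (mod 4409)
468^2 ≡ 468^2 = 219024 ≡ 2983 (mod 4409)
468^4 ≡ 2983^2 = 8898289 ≡ 927 (mod 4409)
468^8 ≡ 927^2 = 859329 ≡ 3983 (mod 4409)
468^16 ≡ 3983^2 = 15864289 ≡ 707 (mod 4409)
468^32 ≡ 707^2 = 499849 ≡ 1632 (mod 4409)
468^64 ≡ 1632^2 = 2663424 ≡ 388 (mod 4409)
468^128 ≡ 388^2 = 150544 ≡ 638 (mod 4409)
468^256 ≡ 638^2 = 407044 ≡ 1416 (mod 4409)
468^387 = 468^256 * 468^128 * 468^2 * 468^1 ≡ 1416 * 638 * 2983 * 468 (mod 4409).
Accumulate the product:
1416 * 638 = 903408 ≡ 3972
3972 * 2983 = 11848476 ≡ 1493
1493 * 468 = 698724 ≡ 2102

2102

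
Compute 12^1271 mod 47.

By square-and-multiply:
12^1 ≡ 12 (mod 47)
12^2 ≡ 12^2 = 144 ≡ 3 (mod 47)
12^4 ≡ 3^2 = 9 (mod 47)
12^8 ≡ 9^2 = 81 ≡ 34 (mod 47)
12^16 ≡ 34^2 = 1156 ≡ 28 (mod 47)
12^32 ≡ 28^2 = 784 ≡ 32 (mod 47)
12^64 ≡ 32^2 = 1024 ≡ 37 (mod 47)
12^128 ≡ 37^2 = 1369 ≡ 6 (mod 47)
12^256 ≡ 6^2 = 36 (mod 47)
12^512 ≡ 36^2 = 1296 ≡ 27 (mod 47)
12^1024 ≡ 27^2 = 729 ≡ 24 (mod 47)
12^1271 = 12^1024 * 12^128 * 12^64 * 12^32 * 12^16 * 12^4 * 12^2 * 12^1 ≡ 24 * 6 * 37 * 32 * 28 * 9 * 3 * 12 (mod 47).
Accumulate the product:
24 * 6 = 144 ≡ 3
3 * 37 = 111 ≡ 17
17 * 32 = 544 ≡ 27
27 * 28 = 756 ≡ 4
4 * 9 = 36
36 * 3 = 108 ≡ 14
14 * 12 = 168 ≡ 27

27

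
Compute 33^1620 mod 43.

Compute successive squares:
1620 in binary is 11001010100, i.e. 1620 = 1024 + 512 + 64 + 16 + 4.
33^1 ≡ 33 (mod 43)
33^2 ≡ 33^2 = 1089 ≡ 14 (mod 43)
33^4 ≡ 14^2 = 196 ≡ 24 (mod 43)
33^8 ≡ 24^2 = 576 ≡ 17 (mod 43)
33^16 ≡ 17^2 = 289 ≡ 31 (mod 43)
33^32 ≡ 31^2 = 961 ≡ 15 (mod 43)
33^64 ≡ 15^2 = 225 ≡ 10 (mod 43)
33^128 ≡ 10^2 = 100 ≡ 14 (mod 43)
33^256 ≡ 14^2 = 196 ≡ 24 (mod 43)
33^512 ≡ 24^2 = 576 ≡ 17 (mod 43)
33^1024 ≡ 17^2 = 289 ≡ 31 (mod 43)
33^1620 = 33^1024 · 33^512 · 33^64 · 33^16 · 33^4 ≡ 31 · 17 · 10 · 31 · 24 (mod 43).
Accumulate the product:
31 · 17 = 527 ≡ 11
11 · 10 = 110 ≡ 24
24 · 31 = 744 ≡ 13
13 · 24 = 312 ≡ 11

11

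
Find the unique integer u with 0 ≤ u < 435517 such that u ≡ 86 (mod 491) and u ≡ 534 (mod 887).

491⁻¹ mod 887: 491*831 ≡ 1 (mod 887), so 491⁻¹ ≡ 831.
u = 86 + 491*((534 − 86)*831 mod 887) = 86 + 491*635 = 311871.

311871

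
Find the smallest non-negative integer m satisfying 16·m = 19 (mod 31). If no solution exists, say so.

7

gcd(16, 31) = 1, so a unique solution mod 31 exists.
16⁻¹ ≡ 2 (mod 31).
m ≡ 2·19 ≡ 7 (mod 31).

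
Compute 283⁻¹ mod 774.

547

Run the extended Euclidean algorithm:
774 = 2·283 + 208
283 = 1·208 + 75
208 = 2·75 + 58
75 = 1·58 + 17
58 = 3·17 + 7
17 = 2·7 + 3
7 = 2·3 + 1
3 = 3·1 + 0
gcd(283, 774) = 1, so the inverse exists.
Back-substitute for 1:
1 = 1·7 − 2·3
  = −2·17 + 5·7
  = 5·58 − 17·17
  = −17·75 + 22·58
  = 22·208 − 61·75
  = −61·283 + 83·208
  = 83·774 − 227·283
So 283⁻¹ ≡ −227 ≡ 547 (mod 774).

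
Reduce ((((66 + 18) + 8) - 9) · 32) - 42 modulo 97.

92

66 + 18 = 84
84 + 8 = 92
92 - 9 = 83
83 · 32 = 2656 ≡ 37 (mod 97)
37 - 42 = -5 ≡ 92 (mod 97)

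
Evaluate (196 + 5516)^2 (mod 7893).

5175

196 + 5516 = 5712
(5712)^2 ≡ 5175 (mod 7893)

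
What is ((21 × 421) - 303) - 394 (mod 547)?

486

21 × 421 = 8841 ≡ 89 (mod 547)
89 - 303 = -214 ≡ 333 (mod 547)
333 - 394 = -61 ≡ 486 (mod 547)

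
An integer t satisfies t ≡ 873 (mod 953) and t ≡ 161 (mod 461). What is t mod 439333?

953⁻¹ mod 461: 953·119 ≡ 1 (mod 461), so 953⁻¹ ≡ 119.
t = 873 + 953·((161 − 873)·119 mod 461) = 873 + 953·96 = 92361.

92361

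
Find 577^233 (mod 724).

169

577^1 ≡ 577 (mod 724)
577^2 ≡ 577^2 = 332929 ≡ 613 (mod 724)
577^4 ≡ 613^2 = 375769 ≡ 13 (mod 724)
577^8 ≡ 13^2 = 169 (mod 724)
577^16 ≡ 169^2 = 28561 ≡ 325 (mod 724)
577^32 ≡ 325^2 = 105625 ≡ 645 (mod 724)
577^64 ≡ 645^2 = 416025 ≡ 449 (mod 724)
577^128 ≡ 449^2 = 201601 ≡ 329 (mod 724)
577^233 = 577^128 × 577^64 × 577^32 × 577^8 × 577^1 ≡ 329 × 449 × 645 × 169 × 577 (mod 724).
Accumulate the product:
329 × 449 = 147721 ≡ 25
25 × 645 = 16125 ≡ 197
197 × 169 = 33293 ≡ 713
713 × 577 = 411401 ≡ 169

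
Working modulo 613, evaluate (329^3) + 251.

(329)^3 ≡ 280 (mod 613)
280 + 251 = 531

531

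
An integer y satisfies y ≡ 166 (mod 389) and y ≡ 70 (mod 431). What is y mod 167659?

389⁻¹ mod 431: 389·236 ≡ 1 (mod 431), so 389⁻¹ ≡ 236.
y = 166 + 389·((70 − 166)·236 mod 431) = 166 + 389·187 = 72909.

72909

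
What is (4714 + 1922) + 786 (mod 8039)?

4714 + 1922 = 6636
6636 + 786 = 7422

7422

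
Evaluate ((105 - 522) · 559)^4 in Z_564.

237

105 - 522 = -417 ≡ 147 (mod 564)
147 · 559 = 82173 ≡ 393 (mod 564)
(393)^4 ≡ 237 (mod 564)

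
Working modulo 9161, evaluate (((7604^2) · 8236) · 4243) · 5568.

1658

(7604)^2 ≡ 5745 (mod 9161)
5745 · 8236 = 47315820 ≡ 8416 (mod 9161)
8416 · 4243 = 35709088 ≡ 8671 (mod 9161)
8671 · 5568 = 48280128 ≡ 1658 (mod 9161)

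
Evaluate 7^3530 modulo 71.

By square-and-multiply:
3530 in binary is 110111001010, i.e. 3530 = 2048 + 1024 + 256 + 128 + 64 + 8 + 2.
7^1 ≡ 7 (mod 71)
7^2 ≡ 7^2 = 49 (mod 71)
7^4 ≡ 49^2 = 2401 ≡ 58 (mod 71)
7^8 ≡ 58^2 = 3364 ≡ 27 (mod 71)
7^16 ≡ 27^2 = 729 ≡ 19 (mod 71)
7^32 ≡ 19^2 = 361 ≡ 6 (mod 71)
7^64 ≡ 6^2 = 36 (mod 71)
7^128 ≡ 36^2 = 1296 ≡ 18 (mod 71)
7^256 ≡ 18^2 = 324 ≡ 40 (mod 71)
7^512 ≡ 40^2 = 1600 ≡ 38 (mod 71)
7^1024 ≡ 38^2 = 1444 ≡ 24 (mod 71)
7^2048 ≡ 24^2 = 576 ≡ 8 (mod 71)
7^3530 = 7^2048 · 7^1024 · 7^256 · 7^128 · 7^64 · 7^8 · 7^2 ≡ 8 · 24 · 40 · 18 · 36 · 27 · 49 (mod 71).
Accumulate the product:
8 · 24 = 192 ≡ 50
50 · 40 = 2000 ≡ 12
12 · 18 = 216 ≡ 3
3 · 36 = 108 ≡ 37
37 · 27 = 999 ≡ 5
5 · 49 = 245 ≡ 32

32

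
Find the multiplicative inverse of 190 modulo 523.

Apply the Euclidean algorithm and back-substitute:
523 = 2*190 + 143
190 = 1*143 + 47
143 = 3*47 + 2
47 = 23*2 + 1
2 = 2*1 + 0
gcd(190, 523) = 1, so the inverse exists.
Bézout: 1 = −93*523 + 256*190.
So 190⁻¹ ≡ 256 (mod 523).

256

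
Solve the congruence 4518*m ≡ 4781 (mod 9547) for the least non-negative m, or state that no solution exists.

1943

gcd(4518, 9547) = 1, so a unique solution mod 9547 exists.
4518⁻¹ ≡ 1532 (mod 9547).
m ≡ 1532*4781 ≡ 1943 (mod 9547).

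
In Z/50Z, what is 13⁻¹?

By the extended Euclidean algorithm:
50 = 3·13 + 11
13 = 1·11 + 2
11 = 5·2 + 1
2 = 2·1 + 0
gcd(13, 50) = 1, so the inverse exists.
Bézout: 1 = 6·50 − 23·13.
So 13⁻¹ ≡ −23 ≡ 27 (mod 50).

27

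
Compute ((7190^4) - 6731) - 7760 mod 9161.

(7190)^4 ≡ 3133 (mod 9161)
3133 - 6731 = -3598 ≡ 5563 (mod 9161)
5563 - 7760 = -2197 ≡ 6964 (mod 9161)

6964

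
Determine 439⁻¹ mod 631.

23

By the extended Euclidean algorithm:
631 = 1*439 + 192
439 = 2*192 + 55
192 = 3*55 + 27
55 = 2*27 + 1
27 = 27*1 + 0
gcd(439, 631) = 1, so the inverse exists.
Back-substitute for 1:
1 = 1*55 − 2*27
  = −2*192 + 7*55
  = 7*439 − 16*192
  = −16*631 + 23*439
So 439⁻¹ ≡ 23 (mod 631).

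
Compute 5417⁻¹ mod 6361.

6361 = 1×5417 + 944
5417 = 5×944 + 697
944 = 1×697 + 247
697 = 2×247 + 203
247 = 1×203 + 44
203 = 4×44 + 27
44 = 1×27 + 17
27 = 1×17 + 10
17 = 1×10 + 7
10 = 1×7 + 3
7 = 2×3 + 1
3 = 3×1 + 0
gcd(5417, 6361) = 1, so the inverse exists.
Back-substitute for 1:
1 = 1×7 − 2×3
  = −2×10 + 3×7
  = 3×17 − 5×10
  = −5×27 + 8×17
  = 8×44 − 13×27
  = −13×203 + 60×44
  = 60×247 − 73×203
  = −73×697 + 206×247
  = 206×944 − 279×697
  = −279×5417 + 1601×944
  = 1601×6361 − 1880×5417
So 5417⁻¹ ≡ −1880 ≡ 4481 (mod 6361).

4481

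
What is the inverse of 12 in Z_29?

Apply the Euclidean algorithm and back-substitute:
29 = 2*12 + 5
12 = 2*5 + 2
5 = 2*2 + 1
2 = 2*1 + 0
gcd(12, 29) = 1, so the inverse exists.
Back-substitute for 1:
1 = 1*5 − 2*2
  = −2*12 + 5*5
  = 5*29 − 12*12
So 12⁻¹ ≡ −12 ≡ 17 (mod 29).

17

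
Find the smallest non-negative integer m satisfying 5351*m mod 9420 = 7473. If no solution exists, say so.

8763

gcd(5351, 9420) = 1, so a unique solution mod 9420 exists.
5351⁻¹ ≡ 9251 (mod 9420).
m ≡ 9251*7473 ≡ 8763 (mod 9420).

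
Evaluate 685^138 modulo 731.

Compute successive squares:
138 in binary is 10001010, i.e. 138 = 128 + 8 + 2.
685^1 ≡ 685 (mod 731)
685^2 ≡ 685^2 = 469225 ≡ 654 (mod 731)
685^4 ≡ 654^2 = 427716 ≡ 81 (mod 731)
685^8 ≡ 81^2 = 6561 ≡ 713 (mod 731)
685^16 ≡ 713^2 = 508369 ≡ 324 (mod 731)
685^32 ≡ 324^2 = 104976 ≡ 443 (mod 731)
685^64 ≡ 443^2 = 196249 ≡ 341 (mod 731)
685^128 ≡ 341^2 = 116281 ≡ 52 (mod 731)
685^138 = 685^128 * 685^8 * 685^2 ≡ 52 * 713 * 654 (mod 731).
Accumulate the product:
52 * 713 = 37076 ≡ 526
526 * 654 = 344004 ≡ 434

434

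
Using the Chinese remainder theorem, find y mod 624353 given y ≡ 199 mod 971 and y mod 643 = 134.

614842

971⁻¹ mod 643: 971*198 ≡ 1 (mod 643), so 971⁻¹ ≡ 198.
y = 199 + 971*((134 − 199)*198 mod 643) = 199 + 971*633 = 614842.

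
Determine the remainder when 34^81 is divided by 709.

Using repeated squaring:
81 in binary is 1010001, i.e. 81 = 64 + 16 + 1.
34^1 ≡ 34 (mod 709)
34^2 ≡ 34^2 = 1156 ≡ 447 (mod 709)
34^4 ≡ 447^2 = 199809 ≡ 580 (mod 709)
34^8 ≡ 580^2 = 336400 ≡ 334 (mod 709)
34^16 ≡ 334^2 = 111556 ≡ 243 (mod 709)
34^32 ≡ 243^2 = 59049 ≡ 202 (mod 709)
34^64 ≡ 202^2 = 40804 ≡ 391 (mod 709)
34^81 = 34^64 × 34^16 × 34^1 ≡ 391 × 243 × 34 (mod 709).
Accumulate the product:
391 × 243 = 95013 ≡ 7
7 × 34 = 238

238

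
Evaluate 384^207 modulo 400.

144

Compute successive squares:
207 in binary is 11001111, i.e. 207 = 128 + 64 + 8 + 4 + 2 + 1.
384^1 ≡ 384 (mod 400)
384^2 ≡ 384^2 = 147456 ≡ 256 (mod 400)
384^4 ≡ 256^2 = 65536 ≡ 336 (mod 400)
384^8 ≡ 336^2 = 112896 ≡ 96 (mod 400)
384^16 ≡ 96^2 = 9216 ≡ 16 (mod 400)
384^32 ≡ 16^2 = 256 (mod 400)
384^64 ≡ 256^2 = 65536 ≡ 336 (mod 400)
384^128 ≡ 336^2 = 112896 ≡ 96 (mod 400)
384^207 = 384^128 · 384^64 · 384^8 · 384^4 · 384^2 · 384^1 ≡ 96 · 336 · 96 · 336 · 256 · 384 (mod 400).
Accumulate the product:
96 · 336 = 32256 ≡ 256
256 · 96 = 24576 ≡ 176
176 · 336 = 59136 ≡ 336
336 · 256 = 86016 ≡ 16
16 · 384 = 6144 ≡ 144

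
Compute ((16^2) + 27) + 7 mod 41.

3

(16)^2 ≡ 10 (mod 41)
10 + 27 = 37
37 + 7 = 44 ≡ 3 (mod 41)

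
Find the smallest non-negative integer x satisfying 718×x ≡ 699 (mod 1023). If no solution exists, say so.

1014

gcd(718, 1023) = 1, so a unique solution mod 1023 exists.
718⁻¹ ≡ 862 (mod 1023).
x ≡ 862×699 ≡ 1014 (mod 1023).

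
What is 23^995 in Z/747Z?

182

Using repeated squaring:
23^1 ≡ 23 (mod 747)
23^2 ≡ 23^2 = 529 (mod 747)
23^4 ≡ 529^2 = 279841 ≡ 463 (mod 747)
23^8 ≡ 463^2 = 214369 ≡ 727 (mod 747)
23^16 ≡ 727^2 = 528529 ≡ 400 (mod 747)
23^32 ≡ 400^2 = 160000 ≡ 142 (mod 747)
23^64 ≡ 142^2 = 20164 ≡ 742 (mod 747)
23^128 ≡ 742^2 = 550564 ≡ 25 (mod 747)
23^256 ≡ 25^2 = 625 (mod 747)
23^512 ≡ 625^2 = 390625 ≡ 691 (mod 747)
23^995 = 23^512 * 23^256 * 23^128 * 23^64 * 23^32 * 23^2 * 23^1 ≡ 691 * 625 * 25 * 742 * 142 * 529 * 23 (mod 747).
Accumulate the product:
691 * 625 = 431875 ≡ 109
109 * 25 = 2725 ≡ 484
484 * 742 = 359128 ≡ 568
568 * 142 = 80656 ≡ 727
727 * 529 = 384583 ≡ 625
625 * 23 = 14375 ≡ 182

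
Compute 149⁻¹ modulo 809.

771

Apply the Euclidean algorithm and back-substitute:
809 = 5*149 + 64
149 = 2*64 + 21
64 = 3*21 + 1
21 = 21*1 + 0
gcd(149, 809) = 1, so the inverse exists.
Back-substitute for 1:
1 = 1*64 − 3*21
  = −3*149 + 7*64
  = 7*809 − 38*149
So 149⁻¹ ≡ −38 ≡ 771 (mod 809).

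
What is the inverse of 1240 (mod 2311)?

1135

Run the extended Euclidean algorithm:
2311 = 1*1240 + 1071
1240 = 1*1071 + 169
1071 = 6*169 + 57
169 = 2*57 + 55
57 = 1*55 + 2
55 = 27*2 + 1
2 = 2*1 + 0
gcd(1240, 2311) = 1, so the inverse exists.
Back-substitute for 1:
1 = 1*55 − 27*2
  = −27*57 + 28*55
  = 28*169 − 83*57
  = −83*1071 + 526*169
  = 526*1240 − 609*1071
  = −609*2311 + 1135*1240
So 1240⁻¹ ≡ 1135 (mod 2311).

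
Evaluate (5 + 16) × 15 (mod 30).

5 + 16 = 21
21 × 15 = 315 ≡ 15 (mod 30)

15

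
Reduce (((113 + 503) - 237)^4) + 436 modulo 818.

207

113 + 503 = 616
616 - 237 = 379
(379)^4 ≡ 589 (mod 818)
589 + 436 = 1025 ≡ 207 (mod 818)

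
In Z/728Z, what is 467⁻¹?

675

Run the extended Euclidean algorithm:
728 = 1·467 + 261
467 = 1·261 + 206
261 = 1·206 + 55
206 = 3·55 + 41
55 = 1·41 + 14
41 = 2·14 + 13
14 = 1·13 + 1
13 = 13·1 + 0
gcd(467, 728) = 1, so the inverse exists.
Back-substitute for 1:
1 = 1·14 − 1·13
  = −1·41 + 3·14
  = 3·55 − 4·41
  = −4·206 + 15·55
  = 15·261 − 19·206
  = −19·467 + 34·261
  = 34·728 − 53·467
So 467⁻¹ ≡ −53 ≡ 675 (mod 728).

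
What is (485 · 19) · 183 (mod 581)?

283

485 · 19 = 9215 ≡ 500 (mod 581)
500 · 183 = 91500 ≡ 283 (mod 581)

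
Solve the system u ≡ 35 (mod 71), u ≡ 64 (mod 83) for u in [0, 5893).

3301

71⁻¹ mod 83: 71·76 ≡ 1 (mod 83), so 71⁻¹ ≡ 76.
u = 35 + 71·((64 − 35)·76 mod 83) = 35 + 71·46 = 3301.
Check: 3301 mod 71 = 35, 3301 mod 83 = 64. ✓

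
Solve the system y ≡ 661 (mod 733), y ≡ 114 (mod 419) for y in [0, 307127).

733⁻¹ mod 419: 733×415 ≡ 1 (mod 419), so 733⁻¹ ≡ 415.
y = 661 + 733×((114 − 661)×415 mod 419) = 661 + 733×93 = 68830.

68830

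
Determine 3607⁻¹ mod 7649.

7649 = 2*3607 + 435
3607 = 8*435 + 127
435 = 3*127 + 54
127 = 2*54 + 19
54 = 2*19 + 16
19 = 1*16 + 3
16 = 5*3 + 1
3 = 3*1 + 0
gcd(3607, 7649) = 1, so the inverse exists.
Back-substitute for 1:
1 = 1*16 − 5*3
  = −5*19 + 6*16
  = 6*54 − 17*19
  = −17*127 + 40*54
  = 40*435 − 137*127
  = −137*3607 + 1136*435
  = 1136*7649 − 2409*3607
So 3607⁻¹ ≡ −2409 ≡ 5240 (mod 7649).

5240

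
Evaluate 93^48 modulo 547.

By square-and-multiply:
48 in binary is 110000, i.e. 48 = 32 + 16.
93^1 ≡ 93 (mod 547)
93^2 ≡ 93^2 = 8649 ≡ 444 (mod 547)
93^4 ≡ 444^2 = 197136 ≡ 216 (mod 547)
93^8 ≡ 216^2 = 46656 ≡ 161 (mod 547)
93^16 ≡ 161^2 = 25921 ≡ 212 (mod 547)
93^32 ≡ 212^2 = 44944 ≡ 90 (mod 547)
93^48 = 93^32 * 93^16 ≡ 90 * 212 (mod 547).
90 * 212 = 19080 ≡ 482 (mod 547).

482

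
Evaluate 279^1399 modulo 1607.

By square-and-multiply:
1399 in binary is 10101110111, i.e. 1399 = 1024 + 256 + 64 + 32 + 16 + 4 + 2 + 1.
279^1 ≡ 279 (mod 1607)
279^2 ≡ 279^2 = 77841 ≡ 705 (mod 1607)
279^4 ≡ 705^2 = 497025 ≡ 462 (mod 1607)
279^8 ≡ 462^2 = 213444 ≡ 1320 (mod 1607)
279^16 ≡ 1320^2 = 1742400 ≡ 412 (mod 1607)
279^32 ≡ 412^2 = 169744 ≡ 1009 (mod 1607)
279^64 ≡ 1009^2 = 1018081 ≡ 850 (mod 1607)
279^128 ≡ 850^2 = 722500 ≡ 957 (mod 1607)
279^256 ≡ 957^2 = 915849 ≡ 1466 (mod 1607)
279^512 ≡ 1466^2 = 2149156 ≡ 597 (mod 1607)
279^1024 ≡ 597^2 = 356409 ≡ 1262 (mod 1607)
279^1399 = 279^1024 * 279^256 * 279^64 * 279^32 * 279^16 * 279^4 * 279^2 * 279^1 ≡ 1262 * 1466 * 850 * 1009 * 412 * 462 * 705 * 279 (mod 1607).
Accumulate the product:
1262 * 1466 = 1850092 ≡ 435
435 * 850 = 369750 ≡ 140
140 * 1009 = 141260 ≡ 1451
1451 * 412 = 597812 ≡ 8
8 * 462 = 3696 ≡ 482
482 * 705 = 339810 ≡ 733
733 * 279 = 204507 ≡ 418

418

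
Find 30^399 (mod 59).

Using repeated squaring:
399 in binary is 110001111, i.e. 399 = 256 + 128 + 8 + 4 + 2 + 1.
30^1 ≡ 30 (mod 59)
30^2 ≡ 30^2 = 900 ≡ 15 (mod 59)
30^4 ≡ 15^2 = 225 ≡ 48 (mod 59)
30^8 ≡ 48^2 = 2304 ≡ 3 (mod 59)
30^16 ≡ 3^2 = 9 (mod 59)
30^32 ≡ 9^2 = 81 ≡ 22 (mod 59)
30^64 ≡ 22^2 = 484 ≡ 12 (mod 59)
30^128 ≡ 12^2 = 144 ≡ 26 (mod 59)
30^256 ≡ 26^2 = 676 ≡ 27 (mod 59)
30^399 = 30^256 * 30^128 * 30^8 * 30^4 * 30^2 * 30^1 ≡ 27 * 26 * 3 * 48 * 15 * 30 (mod 59).
Accumulate the product:
27 * 26 = 702 ≡ 53
53 * 3 = 159 ≡ 41
41 * 48 = 1968 ≡ 21
21 * 15 = 315 ≡ 20
20 * 30 = 600 ≡ 10

10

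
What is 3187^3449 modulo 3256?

Using repeated squaring:
3449 in binary is 110101111001, i.e. 3449 = 2048 + 1024 + 256 + 64 + 32 + 16 + 8 + 1.
3187^1 ≡ 3187 (mod 3256)
3187^2 ≡ 3187^2 = 10156969 ≡ 1505 (mod 3256)
3187^4 ≡ 1505^2 = 2265025 ≡ 2105 (mod 3256)
3187^8 ≡ 2105^2 = 4431025 ≡ 2865 (mod 3256)
3187^16 ≡ 2865^2 = 8208225 ≡ 3105 (mod 3256)
3187^32 ≡ 3105^2 = 9641025 ≡ 9 (mod 3256)
3187^64 ≡ 9^2 = 81 (mod 3256)
3187^128 ≡ 81^2 = 6561 ≡ 49 (mod 3256)
3187^256 ≡ 49^2 = 2401 (mod 3256)
3187^512 ≡ 2401^2 = 5764801 ≡ 1681 (mod 3256)
3187^1024 ≡ 1681^2 = 2825761 ≡ 2809 (mod 3256)
3187^2048 ≡ 2809^2 = 7890481 ≡ 1193 (mod 3256)
3187^3449 = 3187^2048 × 3187^1024 × 3187^256 × 3187^64 × 3187^32 × 3187^16 × 3187^8 × 3187^1 ≡ 1193 × 2809 × 2401 × 81 × 9 × 3105 × 2865 × 3187 (mod 3256).
Accumulate the product:
1193 × 2809 = 3351137 ≡ 713
713 × 2401 = 1711913 ≡ 2513
2513 × 81 = 203553 ≡ 1681
1681 × 9 = 15129 ≡ 2105
2105 × 3105 = 6536025 ≡ 1233
1233 × 2865 = 3532545 ≡ 3041
3041 × 3187 = 9691667 ≡ 1811

1811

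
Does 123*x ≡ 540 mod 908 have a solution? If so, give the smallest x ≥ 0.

248

gcd(123, 908) = 1, so a unique solution mod 908 exists.
123⁻¹ ≡ 251 (mod 908).
x ≡ 251*540 ≡ 248 (mod 908).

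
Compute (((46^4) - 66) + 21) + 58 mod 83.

(46)^4 ≡ 21 (mod 83)
21 - 66 = -45 ≡ 38 (mod 83)
38 + 21 = 59
59 + 58 = 117 ≡ 34 (mod 83)

34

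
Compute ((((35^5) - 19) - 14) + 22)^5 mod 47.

(35)^5 ≡ 33 (mod 47)
33 - 19 = 14
14 - 14 = 0
0 + 22 = 22
(22)^5 ≡ 35 (mod 47)

35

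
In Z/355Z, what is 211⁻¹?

355 = 1·211 + 144
211 = 1·144 + 67
144 = 2·67 + 10
67 = 6·10 + 7
10 = 1·7 + 3
7 = 2·3 + 1
3 = 3·1 + 0
gcd(211, 355) = 1, so the inverse exists.
Bézout: 1 = −63·355 + 106·211.
So 211⁻¹ ≡ 106 (mod 355).

106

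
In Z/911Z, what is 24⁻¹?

38

Run the extended Euclidean algorithm:
911 = 37·24 + 23
24 = 1·23 + 1
23 = 23·1 + 0
gcd(24, 911) = 1, so the inverse exists.
Bézout: 1 = −1·911 + 38·24.
So 24⁻¹ ≡ 38 (mod 911).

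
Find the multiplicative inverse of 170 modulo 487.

106

Apply the Euclidean algorithm and back-substitute:
487 = 2×170 + 147
170 = 1×147 + 23
147 = 6×23 + 9
23 = 2×9 + 5
9 = 1×5 + 4
5 = 1×4 + 1
4 = 4×1 + 0
gcd(170, 487) = 1, so the inverse exists.
Bézout: 1 = −37×487 + 106×170.
So 170⁻¹ ≡ 106 (mod 487).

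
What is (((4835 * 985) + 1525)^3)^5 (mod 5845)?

20

4835 * 985 = 4762475 ≡ 4645 (mod 5845)
4645 + 1525 = 6170 ≡ 325 (mod 5845)
(325)^3 ≡ 440 (mod 5845)
(440)^5 ≡ 20 (mod 5845)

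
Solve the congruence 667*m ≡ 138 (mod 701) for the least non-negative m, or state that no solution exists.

gcd(667, 701) = 1, so a unique solution mod 701 exists.
667⁻¹ ≡ 268 (mod 701).
m ≡ 268*138 ≡ 532 (mod 701).

532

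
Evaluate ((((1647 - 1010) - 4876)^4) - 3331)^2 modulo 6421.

3722

1647 - 1010 = 637
637 - 4876 = -4239 ≡ 2182 (mod 6421)
(2182)^4 ≡ 651 (mod 6421)
651 - 3331 = -2680 ≡ 3741 (mod 6421)
(3741)^2 ≡ 3722 (mod 6421)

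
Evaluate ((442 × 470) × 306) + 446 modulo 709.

442 × 470 = 207740 ≡ 3 (mod 709)
3 × 306 = 918 ≡ 209 (mod 709)
209 + 446 = 655

655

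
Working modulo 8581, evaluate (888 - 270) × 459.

888 - 270 = 618
618 × 459 = 283662 ≡ 489 (mod 8581)

489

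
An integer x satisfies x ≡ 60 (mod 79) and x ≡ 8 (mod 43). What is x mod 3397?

2588

79⁻¹ mod 43: 79·6 ≡ 1 (mod 43), so 79⁻¹ ≡ 6.
x = 60 + 79·((8 − 60)·6 mod 43) = 60 + 79·32 = 2588.
Check: 2588 mod 79 = 60, 2588 mod 43 = 8. ✓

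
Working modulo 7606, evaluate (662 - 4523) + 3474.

662 - 4523 = -3861 ≡ 3745 (mod 7606)
3745 + 3474 = 7219

7219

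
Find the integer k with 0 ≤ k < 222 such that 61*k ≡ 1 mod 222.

222 = 3×61 + 39
61 = 1×39 + 22
39 = 1×22 + 17
22 = 1×17 + 5
17 = 3×5 + 2
5 = 2×2 + 1
2 = 2×1 + 0
gcd(61, 222) = 1, so the inverse exists.
Back-substitute for 1:
1 = 1×5 − 2×2
  = −2×17 + 7×5
  = 7×22 − 9×17
  = −9×39 + 16×22
  = 16×61 − 25×39
  = −25×222 + 91×61
So 61⁻¹ ≡ 91 (mod 222).

91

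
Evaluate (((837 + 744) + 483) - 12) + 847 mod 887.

837 + 744 = 1581 ≡ 694 (mod 887)
694 + 483 = 1177 ≡ 290 (mod 887)
290 - 12 = 278
278 + 847 = 1125 ≡ 238 (mod 887)

238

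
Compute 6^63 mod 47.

25

By square-and-multiply:
6^1 ≡ 6 (mod 47)
6^2 ≡ 6^2 = 36 (mod 47)
6^4 ≡ 36^2 = 1296 ≡ 27 (mod 47)
6^8 ≡ 27^2 = 729 ≡ 24 (mod 47)
6^16 ≡ 24^2 = 576 ≡ 12 (mod 47)
6^32 ≡ 12^2 = 144 ≡ 3 (mod 47)
6^63 = 6^32 * 6^16 * 6^8 * 6^4 * 6^2 * 6^1 ≡ 3 * 12 * 24 * 27 * 36 * 6 (mod 47).
Accumulate the product:
3 * 12 = 36
36 * 24 = 864 ≡ 18
18 * 27 = 486 ≡ 16
16 * 36 = 576 ≡ 12
12 * 6 = 72 ≡ 25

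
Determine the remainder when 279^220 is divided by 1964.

505

Compute successive squares:
279^1 ≡ 279 (mod 1964)
279^2 ≡ 279^2 = 77841 ≡ 1245 (mod 1964)
279^4 ≡ 1245^2 = 1550025 ≡ 429 (mod 1964)
279^8 ≡ 429^2 = 184041 ≡ 1389 (mod 1964)
279^16 ≡ 1389^2 = 1929321 ≡ 673 (mod 1964)
279^32 ≡ 673^2 = 452929 ≡ 1209 (mod 1964)
279^64 ≡ 1209^2 = 1461681 ≡ 465 (mod 1964)
279^128 ≡ 465^2 = 216225 ≡ 185 (mod 1964)
279^220 = 279^128 * 279^64 * 279^16 * 279^8 * 279^4 ≡ 185 * 465 * 673 * 1389 * 429 (mod 1964).
Accumulate the product:
185 * 465 = 86025 ≡ 1573
1573 * 673 = 1058629 ≡ 33
33 * 1389 = 45837 ≡ 665
665 * 429 = 285285 ≡ 505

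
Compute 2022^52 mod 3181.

52 in binary is 110100, i.e. 52 = 32 + 16 + 4.
2022^1 ≡ 2022 (mod 3181)
2022^2 ≡ 2022^2 = 4088484 ≡ 899 (mod 3181)
2022^4 ≡ 899^2 = 808201 ≡ 227 (mod 3181)
2022^8 ≡ 227^2 = 51529 ≡ 633 (mod 3181)
2022^16 ≡ 633^2 = 400689 ≡ 3064 (mod 3181)
2022^32 ≡ 3064^2 = 9388096 ≡ 965 (mod 3181)
2022^52 = 2022^32 × 2022^16 × 2022^4 ≡ 965 × 3064 × 227 (mod 3181).
Accumulate the product:
965 × 3064 = 2956760 ≡ 1611
1611 × 227 = 365697 ≡ 3063

3063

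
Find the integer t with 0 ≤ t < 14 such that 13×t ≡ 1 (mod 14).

13

Apply the Euclidean algorithm and back-substitute:
14 = 1·13 + 1
13 = 13·1 + 0
gcd(13, 14) = 1, so the inverse exists.
Back-substitute for 1:
1 = 1·14 − 1·13
So 13⁻¹ ≡ −1 ≡ 13 (mod 14).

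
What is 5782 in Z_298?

5782 = 19×298 + 120, so 5782 ≡ 120 (mod 298).

120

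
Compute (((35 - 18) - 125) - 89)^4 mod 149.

142

35 - 18 = 17
17 - 125 = -108 ≡ 41 (mod 149)
41 - 89 = -48 ≡ 101 (mod 149)
(101)^4 ≡ 142 (mod 149)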